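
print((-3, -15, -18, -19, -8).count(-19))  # 1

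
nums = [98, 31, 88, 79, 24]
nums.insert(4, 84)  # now [98, 31, 88, 79, 84, 24]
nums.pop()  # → 24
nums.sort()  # [31, 79, 84, 88, 98]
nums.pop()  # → 98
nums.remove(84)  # [31, 79, 88]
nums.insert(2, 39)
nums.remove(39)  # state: [31, 79, 88]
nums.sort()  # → [31, 79, 88]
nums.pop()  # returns 88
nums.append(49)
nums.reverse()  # [49, 79, 31]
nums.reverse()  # [31, 79, 49]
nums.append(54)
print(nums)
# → [31, 79, 49, 54]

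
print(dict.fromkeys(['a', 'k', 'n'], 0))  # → {'a': 0, 'k': 0, 'n': 0}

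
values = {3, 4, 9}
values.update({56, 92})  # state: {3, 4, 9, 56, 92}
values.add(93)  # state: {3, 4, 9, 56, 92, 93}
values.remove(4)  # {3, 9, 56, 92, 93}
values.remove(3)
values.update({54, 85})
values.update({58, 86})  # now {9, 54, 56, 58, 85, 86, 92, 93}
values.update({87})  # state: {9, 54, 56, 58, 85, 86, 87, 92, 93}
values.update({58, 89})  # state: {9, 54, 56, 58, 85, 86, 87, 89, 92, 93}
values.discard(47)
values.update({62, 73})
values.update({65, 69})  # {9, 54, 56, 58, 62, 65, 69, 73, 85, 86, 87, 89, 92, 93}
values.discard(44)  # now {9, 54, 56, 58, 62, 65, 69, 73, 85, 86, 87, 89, 92, 93}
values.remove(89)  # {9, 54, 56, 58, 62, 65, 69, 73, 85, 86, 87, 92, 93}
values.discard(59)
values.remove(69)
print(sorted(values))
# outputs [9, 54, 56, 58, 62, 65, 73, 85, 86, 87, 92, 93]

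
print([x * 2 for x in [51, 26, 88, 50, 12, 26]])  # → [102, 52, 176, 100, 24, 52]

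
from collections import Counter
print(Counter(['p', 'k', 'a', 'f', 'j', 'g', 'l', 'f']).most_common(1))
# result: [('f', 2)]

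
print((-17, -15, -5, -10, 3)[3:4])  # (-10,)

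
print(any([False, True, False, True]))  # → True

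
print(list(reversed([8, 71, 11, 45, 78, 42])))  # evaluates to [42, 78, 45, 11, 71, 8]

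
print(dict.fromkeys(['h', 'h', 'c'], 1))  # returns {'h': 1, 'c': 1}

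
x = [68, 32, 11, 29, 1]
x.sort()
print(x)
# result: [1, 11, 29, 32, 68]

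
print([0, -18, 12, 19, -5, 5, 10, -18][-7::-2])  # [-18]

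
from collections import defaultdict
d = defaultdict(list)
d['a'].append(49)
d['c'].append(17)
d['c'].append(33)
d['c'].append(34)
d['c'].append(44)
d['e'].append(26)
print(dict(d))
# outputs {'a': [49], 'c': [17, 33, 34, 44], 'e': [26]}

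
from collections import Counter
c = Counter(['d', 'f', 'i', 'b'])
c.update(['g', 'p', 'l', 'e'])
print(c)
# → Counter({'d': 1, 'f': 1, 'i': 1, 'b': 1, 'g': 1, 'p': 1, 'l': 1, 'e': 1})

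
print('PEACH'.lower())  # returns peach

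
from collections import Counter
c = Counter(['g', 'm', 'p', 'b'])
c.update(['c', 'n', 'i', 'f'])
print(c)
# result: Counter({'g': 1, 'm': 1, 'p': 1, 'b': 1, 'c': 1, 'n': 1, 'i': 1, 'f': 1})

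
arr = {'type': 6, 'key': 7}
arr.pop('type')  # 6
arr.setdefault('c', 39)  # 39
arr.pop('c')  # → 39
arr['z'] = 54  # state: {'key': 7, 'z': 54}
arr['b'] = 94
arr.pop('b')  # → 94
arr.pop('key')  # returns 7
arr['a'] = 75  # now {'z': 54, 'a': 75}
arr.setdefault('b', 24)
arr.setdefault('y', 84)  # 84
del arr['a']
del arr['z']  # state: {'b': 24, 'y': 84}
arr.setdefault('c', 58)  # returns 58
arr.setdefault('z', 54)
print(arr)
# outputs {'b': 24, 'y': 84, 'c': 58, 'z': 54}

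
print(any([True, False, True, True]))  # True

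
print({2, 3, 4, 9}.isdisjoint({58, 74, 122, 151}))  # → True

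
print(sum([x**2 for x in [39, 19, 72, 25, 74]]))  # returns 13167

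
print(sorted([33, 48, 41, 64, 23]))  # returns [23, 33, 41, 48, 64]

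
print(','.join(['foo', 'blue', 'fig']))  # foo,blue,fig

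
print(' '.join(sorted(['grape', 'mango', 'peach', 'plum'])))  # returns grape mango peach plum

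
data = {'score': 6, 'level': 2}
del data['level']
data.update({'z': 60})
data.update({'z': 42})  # {'score': 6, 'z': 42}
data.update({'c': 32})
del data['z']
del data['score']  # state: {'c': 32}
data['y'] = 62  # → {'c': 32, 'y': 62}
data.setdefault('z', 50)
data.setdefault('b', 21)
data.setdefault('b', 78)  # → 21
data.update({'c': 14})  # {'c': 14, 'y': 62, 'z': 50, 'b': 21}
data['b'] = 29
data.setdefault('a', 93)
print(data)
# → {'c': 14, 'y': 62, 'z': 50, 'b': 29, 'a': 93}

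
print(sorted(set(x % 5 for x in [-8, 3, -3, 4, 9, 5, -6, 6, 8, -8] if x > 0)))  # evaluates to [0, 1, 3, 4]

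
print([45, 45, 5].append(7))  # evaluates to None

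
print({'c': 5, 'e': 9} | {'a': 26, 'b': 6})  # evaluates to {'c': 5, 'e': 9, 'a': 26, 'b': 6}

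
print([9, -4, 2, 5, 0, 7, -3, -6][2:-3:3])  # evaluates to [2]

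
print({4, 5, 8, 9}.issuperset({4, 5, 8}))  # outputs True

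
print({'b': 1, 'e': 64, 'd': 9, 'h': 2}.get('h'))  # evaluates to 2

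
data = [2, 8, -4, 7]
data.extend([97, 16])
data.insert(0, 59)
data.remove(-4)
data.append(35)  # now [59, 2, 8, 7, 97, 16, 35]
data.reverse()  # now [35, 16, 97, 7, 8, 2, 59]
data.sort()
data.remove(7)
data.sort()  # [2, 8, 16, 35, 59, 97]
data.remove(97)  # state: [2, 8, 16, 35, 59]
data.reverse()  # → [59, 35, 16, 8, 2]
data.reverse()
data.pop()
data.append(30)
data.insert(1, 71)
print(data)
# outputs [2, 71, 8, 16, 35, 30]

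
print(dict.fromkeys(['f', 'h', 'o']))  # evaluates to {'f': None, 'h': None, 'o': None}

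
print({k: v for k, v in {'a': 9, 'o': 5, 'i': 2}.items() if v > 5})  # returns {'a': 9}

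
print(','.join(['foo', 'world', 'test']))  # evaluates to foo,world,test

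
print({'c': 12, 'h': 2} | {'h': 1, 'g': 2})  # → {'c': 12, 'h': 1, 'g': 2}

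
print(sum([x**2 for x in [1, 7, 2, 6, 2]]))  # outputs 94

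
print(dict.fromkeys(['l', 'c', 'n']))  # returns {'l': None, 'c': None, 'n': None}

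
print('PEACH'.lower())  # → peach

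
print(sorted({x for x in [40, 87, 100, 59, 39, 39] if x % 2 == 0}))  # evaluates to [40, 100]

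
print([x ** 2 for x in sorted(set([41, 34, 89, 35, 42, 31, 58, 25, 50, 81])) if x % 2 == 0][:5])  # [1156, 1764, 2500, 3364]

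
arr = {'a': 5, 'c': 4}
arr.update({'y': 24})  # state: {'a': 5, 'c': 4, 'y': 24}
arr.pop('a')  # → 5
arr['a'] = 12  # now {'c': 4, 'y': 24, 'a': 12}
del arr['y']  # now {'c': 4, 'a': 12}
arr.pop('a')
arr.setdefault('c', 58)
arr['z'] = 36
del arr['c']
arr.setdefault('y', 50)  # 50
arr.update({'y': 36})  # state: {'z': 36, 'y': 36}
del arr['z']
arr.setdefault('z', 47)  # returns 47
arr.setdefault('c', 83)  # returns 83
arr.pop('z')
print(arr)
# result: {'y': 36, 'c': 83}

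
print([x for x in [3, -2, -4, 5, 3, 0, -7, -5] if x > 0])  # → [3, 5, 3]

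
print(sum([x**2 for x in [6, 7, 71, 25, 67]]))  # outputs 10240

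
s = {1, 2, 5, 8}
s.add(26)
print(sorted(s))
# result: [1, 2, 5, 8, 26]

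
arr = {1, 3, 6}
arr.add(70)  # {1, 3, 6, 70}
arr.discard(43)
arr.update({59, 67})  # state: {1, 3, 6, 59, 67, 70}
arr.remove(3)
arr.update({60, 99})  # {1, 6, 59, 60, 67, 70, 99}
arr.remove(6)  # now {1, 59, 60, 67, 70, 99}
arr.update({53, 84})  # {1, 53, 59, 60, 67, 70, 84, 99}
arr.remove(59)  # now {1, 53, 60, 67, 70, 84, 99}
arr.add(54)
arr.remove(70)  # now {1, 53, 54, 60, 67, 84, 99}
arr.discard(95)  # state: {1, 53, 54, 60, 67, 84, 99}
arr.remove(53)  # {1, 54, 60, 67, 84, 99}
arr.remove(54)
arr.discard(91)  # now {1, 60, 67, 84, 99}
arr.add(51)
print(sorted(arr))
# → [1, 51, 60, 67, 84, 99]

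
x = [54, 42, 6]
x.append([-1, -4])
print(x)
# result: [54, 42, 6, [-1, -4]]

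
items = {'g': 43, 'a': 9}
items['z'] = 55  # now {'g': 43, 'a': 9, 'z': 55}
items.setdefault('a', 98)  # 9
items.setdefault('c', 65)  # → 65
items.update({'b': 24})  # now {'g': 43, 'a': 9, 'z': 55, 'c': 65, 'b': 24}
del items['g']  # {'a': 9, 'z': 55, 'c': 65, 'b': 24}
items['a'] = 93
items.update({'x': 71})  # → {'a': 93, 'z': 55, 'c': 65, 'b': 24, 'x': 71}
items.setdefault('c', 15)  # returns 65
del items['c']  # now {'a': 93, 'z': 55, 'b': 24, 'x': 71}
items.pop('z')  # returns 55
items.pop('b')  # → 24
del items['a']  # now {'x': 71}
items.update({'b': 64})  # {'x': 71, 'b': 64}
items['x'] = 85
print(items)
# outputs {'x': 85, 'b': 64}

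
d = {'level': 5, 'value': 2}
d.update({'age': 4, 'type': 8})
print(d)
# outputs {'level': 5, 'value': 2, 'age': 4, 'type': 8}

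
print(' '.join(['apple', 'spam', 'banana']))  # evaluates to apple spam banana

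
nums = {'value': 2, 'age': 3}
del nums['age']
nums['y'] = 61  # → {'value': 2, 'y': 61}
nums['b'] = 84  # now {'value': 2, 'y': 61, 'b': 84}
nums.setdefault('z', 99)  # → 99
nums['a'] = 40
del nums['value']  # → {'y': 61, 'b': 84, 'z': 99, 'a': 40}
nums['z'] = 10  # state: {'y': 61, 'b': 84, 'z': 10, 'a': 40}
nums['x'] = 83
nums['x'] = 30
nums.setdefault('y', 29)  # 61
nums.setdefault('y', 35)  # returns 61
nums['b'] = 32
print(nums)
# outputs {'y': 61, 'b': 32, 'z': 10, 'a': 40, 'x': 30}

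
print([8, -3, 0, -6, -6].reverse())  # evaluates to None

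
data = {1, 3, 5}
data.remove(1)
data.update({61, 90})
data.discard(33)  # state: {3, 5, 61, 90}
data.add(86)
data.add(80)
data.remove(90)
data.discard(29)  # {3, 5, 61, 80, 86}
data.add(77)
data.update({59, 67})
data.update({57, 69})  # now {3, 5, 57, 59, 61, 67, 69, 77, 80, 86}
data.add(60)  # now {3, 5, 57, 59, 60, 61, 67, 69, 77, 80, 86}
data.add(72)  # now {3, 5, 57, 59, 60, 61, 67, 69, 72, 77, 80, 86}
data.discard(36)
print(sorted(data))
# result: [3, 5, 57, 59, 60, 61, 67, 69, 72, 77, 80, 86]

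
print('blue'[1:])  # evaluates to lue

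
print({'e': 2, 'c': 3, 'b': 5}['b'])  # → 5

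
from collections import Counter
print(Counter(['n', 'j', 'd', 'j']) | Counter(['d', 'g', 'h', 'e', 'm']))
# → Counter({'j': 2, 'n': 1, 'd': 1, 'g': 1, 'h': 1, 'e': 1, 'm': 1})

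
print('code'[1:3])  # od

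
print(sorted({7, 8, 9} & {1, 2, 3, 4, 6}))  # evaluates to []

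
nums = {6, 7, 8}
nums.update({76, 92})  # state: {6, 7, 8, 76, 92}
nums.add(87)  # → {6, 7, 8, 76, 87, 92}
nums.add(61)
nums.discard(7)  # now {6, 8, 61, 76, 87, 92}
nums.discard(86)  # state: {6, 8, 61, 76, 87, 92}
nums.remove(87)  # {6, 8, 61, 76, 92}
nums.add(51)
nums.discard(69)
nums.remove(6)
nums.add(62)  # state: {8, 51, 61, 62, 76, 92}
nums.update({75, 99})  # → {8, 51, 61, 62, 75, 76, 92, 99}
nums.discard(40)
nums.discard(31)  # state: {8, 51, 61, 62, 75, 76, 92, 99}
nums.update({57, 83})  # {8, 51, 57, 61, 62, 75, 76, 83, 92, 99}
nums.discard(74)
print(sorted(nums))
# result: [8, 51, 57, 61, 62, 75, 76, 83, 92, 99]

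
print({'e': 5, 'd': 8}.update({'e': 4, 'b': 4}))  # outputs None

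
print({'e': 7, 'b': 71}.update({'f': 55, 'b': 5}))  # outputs None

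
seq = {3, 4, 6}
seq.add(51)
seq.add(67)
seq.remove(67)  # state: {3, 4, 6, 51}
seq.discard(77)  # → {3, 4, 6, 51}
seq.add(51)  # {3, 4, 6, 51}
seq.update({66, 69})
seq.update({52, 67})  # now {3, 4, 6, 51, 52, 66, 67, 69}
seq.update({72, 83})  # {3, 4, 6, 51, 52, 66, 67, 69, 72, 83}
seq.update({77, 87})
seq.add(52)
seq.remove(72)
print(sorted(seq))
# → [3, 4, 6, 51, 52, 66, 67, 69, 77, 83, 87]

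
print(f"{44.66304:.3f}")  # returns 44.663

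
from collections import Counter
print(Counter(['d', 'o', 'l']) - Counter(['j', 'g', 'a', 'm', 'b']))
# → Counter({'d': 1, 'o': 1, 'l': 1})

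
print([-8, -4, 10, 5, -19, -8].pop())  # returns -8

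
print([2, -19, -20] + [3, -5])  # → [2, -19, -20, 3, -5]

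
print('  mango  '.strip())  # mango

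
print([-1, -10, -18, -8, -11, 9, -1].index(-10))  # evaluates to 1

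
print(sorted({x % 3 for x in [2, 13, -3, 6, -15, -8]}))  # [0, 1, 2]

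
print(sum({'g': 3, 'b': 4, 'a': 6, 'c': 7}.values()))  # 20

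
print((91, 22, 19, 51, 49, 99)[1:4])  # (22, 19, 51)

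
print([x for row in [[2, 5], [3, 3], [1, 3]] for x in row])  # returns [2, 5, 3, 3, 1, 3]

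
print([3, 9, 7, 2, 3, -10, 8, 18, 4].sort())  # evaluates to None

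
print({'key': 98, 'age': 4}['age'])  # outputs 4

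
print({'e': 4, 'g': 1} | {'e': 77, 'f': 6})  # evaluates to {'e': 77, 'g': 1, 'f': 6}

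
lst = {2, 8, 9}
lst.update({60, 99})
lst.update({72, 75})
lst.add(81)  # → {2, 8, 9, 60, 72, 75, 81, 99}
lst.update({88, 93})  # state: {2, 8, 9, 60, 72, 75, 81, 88, 93, 99}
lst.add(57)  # {2, 8, 9, 57, 60, 72, 75, 81, 88, 93, 99}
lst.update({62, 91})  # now {2, 8, 9, 57, 60, 62, 72, 75, 81, 88, 91, 93, 99}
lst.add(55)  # {2, 8, 9, 55, 57, 60, 62, 72, 75, 81, 88, 91, 93, 99}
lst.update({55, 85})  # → {2, 8, 9, 55, 57, 60, 62, 72, 75, 81, 85, 88, 91, 93, 99}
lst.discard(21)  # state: {2, 8, 9, 55, 57, 60, 62, 72, 75, 81, 85, 88, 91, 93, 99}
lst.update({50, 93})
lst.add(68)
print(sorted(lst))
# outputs [2, 8, 9, 50, 55, 57, 60, 62, 68, 72, 75, 81, 85, 88, 91, 93, 99]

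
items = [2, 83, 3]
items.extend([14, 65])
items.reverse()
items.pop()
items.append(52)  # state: [65, 14, 3, 83, 52]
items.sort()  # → [3, 14, 52, 65, 83]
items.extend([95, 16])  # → [3, 14, 52, 65, 83, 95, 16]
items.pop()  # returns 16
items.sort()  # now [3, 14, 52, 65, 83, 95]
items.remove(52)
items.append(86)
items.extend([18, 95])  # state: [3, 14, 65, 83, 95, 86, 18, 95]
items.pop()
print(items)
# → [3, 14, 65, 83, 95, 86, 18]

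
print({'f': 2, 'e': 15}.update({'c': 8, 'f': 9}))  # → None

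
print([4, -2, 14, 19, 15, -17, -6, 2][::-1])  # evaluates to [2, -6, -17, 15, 19, 14, -2, 4]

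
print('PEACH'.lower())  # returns peach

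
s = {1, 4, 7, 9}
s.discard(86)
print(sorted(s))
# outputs [1, 4, 7, 9]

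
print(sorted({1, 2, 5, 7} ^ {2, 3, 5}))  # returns [1, 3, 7]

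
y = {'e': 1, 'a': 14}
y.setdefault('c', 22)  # 22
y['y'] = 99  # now {'e': 1, 'a': 14, 'c': 22, 'y': 99}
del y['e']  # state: {'a': 14, 'c': 22, 'y': 99}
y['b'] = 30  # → {'a': 14, 'c': 22, 'y': 99, 'b': 30}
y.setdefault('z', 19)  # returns 19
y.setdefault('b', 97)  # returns 30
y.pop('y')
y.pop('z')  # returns 19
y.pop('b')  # 30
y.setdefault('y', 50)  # 50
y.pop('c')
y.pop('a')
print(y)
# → {'y': 50}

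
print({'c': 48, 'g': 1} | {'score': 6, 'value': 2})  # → {'c': 48, 'g': 1, 'score': 6, 'value': 2}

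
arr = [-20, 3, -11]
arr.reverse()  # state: [-11, 3, -20]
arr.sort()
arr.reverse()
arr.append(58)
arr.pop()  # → 58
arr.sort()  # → [-20, -11, 3]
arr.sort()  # [-20, -11, 3]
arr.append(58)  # [-20, -11, 3, 58]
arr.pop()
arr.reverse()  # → [3, -11, -20]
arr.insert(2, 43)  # [3, -11, 43, -20]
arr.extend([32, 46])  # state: [3, -11, 43, -20, 32, 46]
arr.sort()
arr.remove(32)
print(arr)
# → [-20, -11, 3, 43, 46]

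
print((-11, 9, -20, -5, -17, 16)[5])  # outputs 16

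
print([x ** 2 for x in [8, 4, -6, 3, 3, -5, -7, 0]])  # [64, 16, 36, 9, 9, 25, 49, 0]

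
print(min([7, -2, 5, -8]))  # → -8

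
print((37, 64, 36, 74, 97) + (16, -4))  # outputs (37, 64, 36, 74, 97, 16, -4)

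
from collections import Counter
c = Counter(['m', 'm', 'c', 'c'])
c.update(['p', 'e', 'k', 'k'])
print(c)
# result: Counter({'m': 2, 'c': 2, 'k': 2, 'p': 1, 'e': 1})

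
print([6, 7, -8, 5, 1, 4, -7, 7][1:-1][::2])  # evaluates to [7, 5, 4]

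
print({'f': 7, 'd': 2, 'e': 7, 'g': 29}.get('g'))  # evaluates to 29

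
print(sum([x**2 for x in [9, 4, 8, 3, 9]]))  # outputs 251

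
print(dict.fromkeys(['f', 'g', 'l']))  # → {'f': None, 'g': None, 'l': None}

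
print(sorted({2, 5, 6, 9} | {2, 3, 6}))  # [2, 3, 5, 6, 9]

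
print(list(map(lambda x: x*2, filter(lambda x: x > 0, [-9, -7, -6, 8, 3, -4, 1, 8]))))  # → [16, 6, 2, 16]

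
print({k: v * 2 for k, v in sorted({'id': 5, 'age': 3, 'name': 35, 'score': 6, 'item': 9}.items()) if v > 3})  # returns {'id': 10, 'item': 18, 'name': 70, 'score': 12}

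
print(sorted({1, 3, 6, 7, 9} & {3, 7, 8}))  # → [3, 7]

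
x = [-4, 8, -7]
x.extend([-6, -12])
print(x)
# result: [-4, 8, -7, -6, -12]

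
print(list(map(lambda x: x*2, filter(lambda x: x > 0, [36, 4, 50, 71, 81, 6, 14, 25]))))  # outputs [72, 8, 100, 142, 162, 12, 28, 50]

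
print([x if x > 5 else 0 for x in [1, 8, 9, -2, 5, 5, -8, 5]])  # [0, 8, 9, 0, 0, 0, 0, 0]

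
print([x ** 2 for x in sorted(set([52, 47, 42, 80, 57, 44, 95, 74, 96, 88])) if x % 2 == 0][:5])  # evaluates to [1764, 1936, 2704, 5476, 6400]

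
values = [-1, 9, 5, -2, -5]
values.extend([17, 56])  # [-1, 9, 5, -2, -5, 17, 56]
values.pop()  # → 56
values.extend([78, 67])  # [-1, 9, 5, -2, -5, 17, 78, 67]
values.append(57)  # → [-1, 9, 5, -2, -5, 17, 78, 67, 57]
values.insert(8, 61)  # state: [-1, 9, 5, -2, -5, 17, 78, 67, 61, 57]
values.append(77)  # [-1, 9, 5, -2, -5, 17, 78, 67, 61, 57, 77]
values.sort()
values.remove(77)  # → [-5, -2, -1, 5, 9, 17, 57, 61, 67, 78]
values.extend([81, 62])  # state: [-5, -2, -1, 5, 9, 17, 57, 61, 67, 78, 81, 62]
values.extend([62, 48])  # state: [-5, -2, -1, 5, 9, 17, 57, 61, 67, 78, 81, 62, 62, 48]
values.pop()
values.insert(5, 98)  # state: [-5, -2, -1, 5, 9, 98, 17, 57, 61, 67, 78, 81, 62, 62]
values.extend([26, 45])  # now [-5, -2, -1, 5, 9, 98, 17, 57, 61, 67, 78, 81, 62, 62, 26, 45]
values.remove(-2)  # [-5, -1, 5, 9, 98, 17, 57, 61, 67, 78, 81, 62, 62, 26, 45]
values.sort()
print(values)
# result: [-5, -1, 5, 9, 17, 26, 45, 57, 61, 62, 62, 67, 78, 81, 98]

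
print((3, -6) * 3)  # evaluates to (3, -6, 3, -6, 3, -6)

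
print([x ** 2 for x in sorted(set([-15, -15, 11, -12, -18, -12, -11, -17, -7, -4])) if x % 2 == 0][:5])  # [324, 144, 16]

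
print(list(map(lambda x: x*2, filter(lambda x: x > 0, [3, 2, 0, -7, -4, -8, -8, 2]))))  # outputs [6, 4, 4]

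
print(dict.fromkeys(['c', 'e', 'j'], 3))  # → {'c': 3, 'e': 3, 'j': 3}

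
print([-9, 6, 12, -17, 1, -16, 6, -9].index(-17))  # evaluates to 3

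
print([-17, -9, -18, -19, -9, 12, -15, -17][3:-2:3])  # [-19]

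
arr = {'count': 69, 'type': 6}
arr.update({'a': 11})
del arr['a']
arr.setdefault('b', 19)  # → 19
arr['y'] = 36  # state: {'count': 69, 'type': 6, 'b': 19, 'y': 36}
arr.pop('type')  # 6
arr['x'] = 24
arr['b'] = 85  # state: {'count': 69, 'b': 85, 'y': 36, 'x': 24}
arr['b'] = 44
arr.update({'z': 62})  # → {'count': 69, 'b': 44, 'y': 36, 'x': 24, 'z': 62}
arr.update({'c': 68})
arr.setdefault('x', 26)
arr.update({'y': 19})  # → {'count': 69, 'b': 44, 'y': 19, 'x': 24, 'z': 62, 'c': 68}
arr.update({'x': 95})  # {'count': 69, 'b': 44, 'y': 19, 'x': 95, 'z': 62, 'c': 68}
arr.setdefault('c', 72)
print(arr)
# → {'count': 69, 'b': 44, 'y': 19, 'x': 95, 'z': 62, 'c': 68}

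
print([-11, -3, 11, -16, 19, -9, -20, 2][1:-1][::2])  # [-3, -16, -9]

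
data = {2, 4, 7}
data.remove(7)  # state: {2, 4}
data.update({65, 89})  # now {2, 4, 65, 89}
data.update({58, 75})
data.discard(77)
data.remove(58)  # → {2, 4, 65, 75, 89}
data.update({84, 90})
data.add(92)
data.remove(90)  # {2, 4, 65, 75, 84, 89, 92}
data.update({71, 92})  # {2, 4, 65, 71, 75, 84, 89, 92}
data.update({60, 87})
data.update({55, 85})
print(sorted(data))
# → [2, 4, 55, 60, 65, 71, 75, 84, 85, 87, 89, 92]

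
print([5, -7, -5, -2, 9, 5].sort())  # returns None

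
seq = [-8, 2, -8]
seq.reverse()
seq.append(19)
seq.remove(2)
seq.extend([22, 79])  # [-8, -8, 19, 22, 79]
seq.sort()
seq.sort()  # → [-8, -8, 19, 22, 79]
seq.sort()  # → [-8, -8, 19, 22, 79]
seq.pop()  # 79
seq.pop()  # 22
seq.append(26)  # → [-8, -8, 19, 26]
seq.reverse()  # [26, 19, -8, -8]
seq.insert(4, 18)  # [26, 19, -8, -8, 18]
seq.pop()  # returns 18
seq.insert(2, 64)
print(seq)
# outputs [26, 19, 64, -8, -8]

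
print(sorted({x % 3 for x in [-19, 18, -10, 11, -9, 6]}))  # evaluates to [0, 2]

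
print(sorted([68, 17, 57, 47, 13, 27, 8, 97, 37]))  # [8, 13, 17, 27, 37, 47, 57, 68, 97]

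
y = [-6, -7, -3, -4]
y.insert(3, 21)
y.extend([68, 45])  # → [-6, -7, -3, 21, -4, 68, 45]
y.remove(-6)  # [-7, -3, 21, -4, 68, 45]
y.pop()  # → 45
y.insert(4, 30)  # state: [-7, -3, 21, -4, 30, 68]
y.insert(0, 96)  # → [96, -7, -3, 21, -4, 30, 68]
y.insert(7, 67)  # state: [96, -7, -3, 21, -4, 30, 68, 67]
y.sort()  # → [-7, -4, -3, 21, 30, 67, 68, 96]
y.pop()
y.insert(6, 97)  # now [-7, -4, -3, 21, 30, 67, 97, 68]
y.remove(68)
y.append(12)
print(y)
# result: [-7, -4, -3, 21, 30, 67, 97, 12]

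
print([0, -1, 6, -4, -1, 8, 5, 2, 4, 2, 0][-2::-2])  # [2, 2, 8, -4, -1]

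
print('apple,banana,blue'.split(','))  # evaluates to ['apple', 'banana', 'blue']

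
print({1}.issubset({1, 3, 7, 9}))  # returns True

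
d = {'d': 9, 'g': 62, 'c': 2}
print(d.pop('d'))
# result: 9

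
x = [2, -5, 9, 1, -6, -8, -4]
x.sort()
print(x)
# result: [-8, -6, -5, -4, 1, 2, 9]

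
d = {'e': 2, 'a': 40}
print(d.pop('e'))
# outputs 2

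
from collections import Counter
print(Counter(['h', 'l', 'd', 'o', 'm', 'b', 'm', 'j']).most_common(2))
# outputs [('m', 2), ('h', 1)]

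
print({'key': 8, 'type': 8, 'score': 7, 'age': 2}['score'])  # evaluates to 7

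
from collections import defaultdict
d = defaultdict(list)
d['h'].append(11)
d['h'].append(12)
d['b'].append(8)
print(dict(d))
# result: {'h': [11, 12], 'b': [8]}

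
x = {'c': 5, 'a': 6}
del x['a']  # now {'c': 5}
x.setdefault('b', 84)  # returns 84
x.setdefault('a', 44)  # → 44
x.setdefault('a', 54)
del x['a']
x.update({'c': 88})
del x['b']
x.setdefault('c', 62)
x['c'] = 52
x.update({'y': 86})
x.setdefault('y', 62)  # 86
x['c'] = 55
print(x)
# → {'c': 55, 'y': 86}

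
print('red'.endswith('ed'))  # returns True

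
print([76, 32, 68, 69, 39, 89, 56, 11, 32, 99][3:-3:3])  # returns [69, 56]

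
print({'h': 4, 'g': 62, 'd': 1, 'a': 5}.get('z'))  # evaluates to None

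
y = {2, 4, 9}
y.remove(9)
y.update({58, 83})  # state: {2, 4, 58, 83}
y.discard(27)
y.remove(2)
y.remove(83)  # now {4, 58}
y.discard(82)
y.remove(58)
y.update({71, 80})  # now {4, 71, 80}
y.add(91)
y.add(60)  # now {4, 60, 71, 80, 91}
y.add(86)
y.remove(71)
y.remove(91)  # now {4, 60, 80, 86}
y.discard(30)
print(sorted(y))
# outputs [4, 60, 80, 86]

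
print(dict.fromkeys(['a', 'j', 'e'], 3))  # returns {'a': 3, 'j': 3, 'e': 3}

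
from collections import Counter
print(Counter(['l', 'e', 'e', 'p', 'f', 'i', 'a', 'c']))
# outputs Counter({'e': 2, 'l': 1, 'p': 1, 'f': 1, 'i': 1, 'a': 1, 'c': 1})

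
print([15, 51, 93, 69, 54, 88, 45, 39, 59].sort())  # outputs None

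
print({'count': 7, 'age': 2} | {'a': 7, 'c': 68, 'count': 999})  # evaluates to {'count': 999, 'age': 2, 'a': 7, 'c': 68}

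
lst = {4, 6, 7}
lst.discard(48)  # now {4, 6, 7}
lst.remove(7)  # {4, 6}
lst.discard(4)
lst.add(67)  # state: {6, 67}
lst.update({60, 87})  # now {6, 60, 67, 87}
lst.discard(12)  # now {6, 60, 67, 87}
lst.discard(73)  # {6, 60, 67, 87}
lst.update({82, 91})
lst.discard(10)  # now {6, 60, 67, 82, 87, 91}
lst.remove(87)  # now {6, 60, 67, 82, 91}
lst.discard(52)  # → {6, 60, 67, 82, 91}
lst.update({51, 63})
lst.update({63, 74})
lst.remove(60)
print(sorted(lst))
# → [6, 51, 63, 67, 74, 82, 91]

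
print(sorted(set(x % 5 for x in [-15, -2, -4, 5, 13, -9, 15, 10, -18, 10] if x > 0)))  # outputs [0, 3]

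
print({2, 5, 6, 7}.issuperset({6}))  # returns True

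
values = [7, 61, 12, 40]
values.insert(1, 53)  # [7, 53, 61, 12, 40]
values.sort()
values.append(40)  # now [7, 12, 40, 53, 61, 40]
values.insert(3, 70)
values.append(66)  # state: [7, 12, 40, 70, 53, 61, 40, 66]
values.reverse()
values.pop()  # 7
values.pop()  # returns 12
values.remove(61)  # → [66, 40, 53, 70, 40]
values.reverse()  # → [40, 70, 53, 40, 66]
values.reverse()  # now [66, 40, 53, 70, 40]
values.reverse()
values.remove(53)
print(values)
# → [40, 70, 40, 66]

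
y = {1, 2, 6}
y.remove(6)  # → {1, 2}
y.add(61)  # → {1, 2, 61}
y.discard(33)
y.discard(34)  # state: {1, 2, 61}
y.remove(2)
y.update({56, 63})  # {1, 56, 61, 63}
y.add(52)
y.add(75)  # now {1, 52, 56, 61, 63, 75}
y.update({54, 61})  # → {1, 52, 54, 56, 61, 63, 75}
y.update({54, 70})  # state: {1, 52, 54, 56, 61, 63, 70, 75}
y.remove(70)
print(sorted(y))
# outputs [1, 52, 54, 56, 61, 63, 75]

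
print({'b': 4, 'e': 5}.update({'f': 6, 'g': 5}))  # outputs None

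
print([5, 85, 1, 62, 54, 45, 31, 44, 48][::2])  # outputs [5, 1, 54, 31, 48]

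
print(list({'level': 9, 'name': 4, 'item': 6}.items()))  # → [('level', 9), ('name', 4), ('item', 6)]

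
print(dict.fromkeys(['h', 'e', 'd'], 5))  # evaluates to {'h': 5, 'e': 5, 'd': 5}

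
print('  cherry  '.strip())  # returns cherry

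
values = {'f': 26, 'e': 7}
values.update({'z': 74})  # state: {'f': 26, 'e': 7, 'z': 74}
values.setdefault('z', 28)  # 74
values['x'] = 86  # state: {'f': 26, 'e': 7, 'z': 74, 'x': 86}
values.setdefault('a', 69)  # 69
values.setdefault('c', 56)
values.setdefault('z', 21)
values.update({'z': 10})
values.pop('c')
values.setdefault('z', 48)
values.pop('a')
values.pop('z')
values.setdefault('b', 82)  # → 82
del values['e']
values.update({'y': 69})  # {'f': 26, 'x': 86, 'b': 82, 'y': 69}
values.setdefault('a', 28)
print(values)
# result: {'f': 26, 'x': 86, 'b': 82, 'y': 69, 'a': 28}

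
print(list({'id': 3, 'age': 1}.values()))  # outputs [3, 1]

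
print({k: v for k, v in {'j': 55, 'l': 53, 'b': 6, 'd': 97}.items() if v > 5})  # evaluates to {'j': 55, 'l': 53, 'b': 6, 'd': 97}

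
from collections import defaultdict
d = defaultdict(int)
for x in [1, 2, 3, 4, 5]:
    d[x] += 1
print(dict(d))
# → {1: 1, 2: 1, 3: 1, 4: 1, 5: 1}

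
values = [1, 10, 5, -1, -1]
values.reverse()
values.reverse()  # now [1, 10, 5, -1, -1]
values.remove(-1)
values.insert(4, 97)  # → [1, 10, 5, -1, 97]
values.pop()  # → 97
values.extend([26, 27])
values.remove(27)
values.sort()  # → [-1, 1, 5, 10, 26]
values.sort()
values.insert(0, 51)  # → [51, -1, 1, 5, 10, 26]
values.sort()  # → [-1, 1, 5, 10, 26, 51]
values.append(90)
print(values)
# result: [-1, 1, 5, 10, 26, 51, 90]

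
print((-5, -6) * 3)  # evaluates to (-5, -6, -5, -6, -5, -6)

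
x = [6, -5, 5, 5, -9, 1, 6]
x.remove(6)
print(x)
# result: [-5, 5, 5, -9, 1, 6]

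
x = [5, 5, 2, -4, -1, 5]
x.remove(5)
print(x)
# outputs [5, 2, -4, -1, 5]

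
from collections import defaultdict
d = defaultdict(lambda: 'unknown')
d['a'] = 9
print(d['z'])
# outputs unknown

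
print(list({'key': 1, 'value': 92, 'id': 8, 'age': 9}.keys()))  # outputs ['key', 'value', 'id', 'age']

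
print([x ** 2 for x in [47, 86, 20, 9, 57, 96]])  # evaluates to [2209, 7396, 400, 81, 3249, 9216]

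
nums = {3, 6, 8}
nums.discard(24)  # {3, 6, 8}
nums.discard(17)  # {3, 6, 8}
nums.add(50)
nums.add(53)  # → {3, 6, 8, 50, 53}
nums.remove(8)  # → {3, 6, 50, 53}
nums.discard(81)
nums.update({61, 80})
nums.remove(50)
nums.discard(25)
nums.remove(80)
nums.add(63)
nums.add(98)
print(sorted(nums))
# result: [3, 6, 53, 61, 63, 98]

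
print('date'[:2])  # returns da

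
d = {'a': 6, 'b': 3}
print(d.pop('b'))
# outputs 3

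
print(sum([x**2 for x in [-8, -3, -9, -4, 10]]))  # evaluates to 270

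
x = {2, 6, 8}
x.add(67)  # {2, 6, 8, 67}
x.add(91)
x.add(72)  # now {2, 6, 8, 67, 72, 91}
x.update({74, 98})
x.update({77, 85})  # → {2, 6, 8, 67, 72, 74, 77, 85, 91, 98}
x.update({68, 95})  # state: {2, 6, 8, 67, 68, 72, 74, 77, 85, 91, 95, 98}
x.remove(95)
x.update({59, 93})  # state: {2, 6, 8, 59, 67, 68, 72, 74, 77, 85, 91, 93, 98}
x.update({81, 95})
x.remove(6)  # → {2, 8, 59, 67, 68, 72, 74, 77, 81, 85, 91, 93, 95, 98}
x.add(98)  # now {2, 8, 59, 67, 68, 72, 74, 77, 81, 85, 91, 93, 95, 98}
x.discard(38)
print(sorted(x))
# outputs [2, 8, 59, 67, 68, 72, 74, 77, 81, 85, 91, 93, 95, 98]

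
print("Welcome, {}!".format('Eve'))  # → Welcome, Eve!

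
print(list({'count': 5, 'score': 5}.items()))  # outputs [('count', 5), ('score', 5)]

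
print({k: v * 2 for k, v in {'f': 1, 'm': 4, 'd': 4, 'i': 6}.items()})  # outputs {'f': 2, 'm': 8, 'd': 8, 'i': 12}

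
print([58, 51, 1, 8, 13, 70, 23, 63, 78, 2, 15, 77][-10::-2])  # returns [1, 58]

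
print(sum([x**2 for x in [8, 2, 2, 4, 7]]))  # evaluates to 137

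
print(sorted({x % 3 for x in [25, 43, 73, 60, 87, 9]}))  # [0, 1]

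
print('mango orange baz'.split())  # ['mango', 'orange', 'baz']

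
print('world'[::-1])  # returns dlrow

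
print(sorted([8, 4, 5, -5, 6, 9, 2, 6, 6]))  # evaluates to [-5, 2, 4, 5, 6, 6, 6, 8, 9]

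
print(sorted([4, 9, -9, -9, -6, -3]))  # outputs [-9, -9, -6, -3, 4, 9]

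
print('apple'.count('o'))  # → 0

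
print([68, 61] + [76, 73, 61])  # [68, 61, 76, 73, 61]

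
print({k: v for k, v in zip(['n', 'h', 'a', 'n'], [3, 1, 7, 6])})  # {'n': 6, 'h': 1, 'a': 7}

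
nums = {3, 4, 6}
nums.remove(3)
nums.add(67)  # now {4, 6, 67}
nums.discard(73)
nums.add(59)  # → {4, 6, 59, 67}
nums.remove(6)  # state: {4, 59, 67}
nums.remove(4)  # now {59, 67}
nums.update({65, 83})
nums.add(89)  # {59, 65, 67, 83, 89}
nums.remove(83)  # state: {59, 65, 67, 89}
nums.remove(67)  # {59, 65, 89}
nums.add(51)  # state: {51, 59, 65, 89}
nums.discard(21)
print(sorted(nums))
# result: [51, 59, 65, 89]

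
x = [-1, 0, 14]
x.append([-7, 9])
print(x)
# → [-1, 0, 14, [-7, 9]]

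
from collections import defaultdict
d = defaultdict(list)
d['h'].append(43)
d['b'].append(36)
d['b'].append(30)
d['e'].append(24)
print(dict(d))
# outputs {'h': [43], 'b': [36, 30], 'e': [24]}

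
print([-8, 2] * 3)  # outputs [-8, 2, -8, 2, -8, 2]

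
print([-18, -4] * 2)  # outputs [-18, -4, -18, -4]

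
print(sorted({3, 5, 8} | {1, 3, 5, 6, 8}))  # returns [1, 3, 5, 6, 8]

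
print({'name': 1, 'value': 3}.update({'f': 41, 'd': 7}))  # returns None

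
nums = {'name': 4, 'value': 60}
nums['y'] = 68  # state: {'name': 4, 'value': 60, 'y': 68}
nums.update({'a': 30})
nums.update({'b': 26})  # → {'name': 4, 'value': 60, 'y': 68, 'a': 30, 'b': 26}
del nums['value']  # {'name': 4, 'y': 68, 'a': 30, 'b': 26}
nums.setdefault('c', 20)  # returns 20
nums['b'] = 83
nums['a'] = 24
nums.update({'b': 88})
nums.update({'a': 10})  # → {'name': 4, 'y': 68, 'a': 10, 'b': 88, 'c': 20}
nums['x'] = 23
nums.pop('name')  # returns 4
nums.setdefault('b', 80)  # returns 88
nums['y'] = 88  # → {'y': 88, 'a': 10, 'b': 88, 'c': 20, 'x': 23}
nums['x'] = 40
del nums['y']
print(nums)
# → {'a': 10, 'b': 88, 'c': 20, 'x': 40}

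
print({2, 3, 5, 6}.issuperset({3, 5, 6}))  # True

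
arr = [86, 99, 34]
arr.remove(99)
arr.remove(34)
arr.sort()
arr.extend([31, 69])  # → [86, 31, 69]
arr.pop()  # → 69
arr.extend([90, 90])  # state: [86, 31, 90, 90]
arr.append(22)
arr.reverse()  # [22, 90, 90, 31, 86]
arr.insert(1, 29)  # [22, 29, 90, 90, 31, 86]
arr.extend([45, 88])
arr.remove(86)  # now [22, 29, 90, 90, 31, 45, 88]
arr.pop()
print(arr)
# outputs [22, 29, 90, 90, 31, 45]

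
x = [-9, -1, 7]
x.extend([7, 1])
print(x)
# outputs [-9, -1, 7, 7, 1]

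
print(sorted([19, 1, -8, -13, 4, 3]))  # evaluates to [-13, -8, 1, 3, 4, 19]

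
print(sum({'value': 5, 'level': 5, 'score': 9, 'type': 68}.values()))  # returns 87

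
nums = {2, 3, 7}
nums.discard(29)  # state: {2, 3, 7}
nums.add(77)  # {2, 3, 7, 77}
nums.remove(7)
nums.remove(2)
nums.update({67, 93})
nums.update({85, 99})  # {3, 67, 77, 85, 93, 99}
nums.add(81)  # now {3, 67, 77, 81, 85, 93, 99}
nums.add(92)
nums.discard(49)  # {3, 67, 77, 81, 85, 92, 93, 99}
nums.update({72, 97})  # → {3, 67, 72, 77, 81, 85, 92, 93, 97, 99}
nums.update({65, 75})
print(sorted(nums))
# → [3, 65, 67, 72, 75, 77, 81, 85, 92, 93, 97, 99]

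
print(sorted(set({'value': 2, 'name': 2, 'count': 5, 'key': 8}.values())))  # [2, 5, 8]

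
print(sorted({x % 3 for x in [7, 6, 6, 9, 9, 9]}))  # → [0, 1]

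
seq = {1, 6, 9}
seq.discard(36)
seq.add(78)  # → {1, 6, 9, 78}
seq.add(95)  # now {1, 6, 9, 78, 95}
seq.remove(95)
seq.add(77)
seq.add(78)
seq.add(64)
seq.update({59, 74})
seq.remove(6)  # {1, 9, 59, 64, 74, 77, 78}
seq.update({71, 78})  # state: {1, 9, 59, 64, 71, 74, 77, 78}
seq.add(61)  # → {1, 9, 59, 61, 64, 71, 74, 77, 78}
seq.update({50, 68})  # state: {1, 9, 50, 59, 61, 64, 68, 71, 74, 77, 78}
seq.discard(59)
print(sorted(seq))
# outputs [1, 9, 50, 61, 64, 68, 71, 74, 77, 78]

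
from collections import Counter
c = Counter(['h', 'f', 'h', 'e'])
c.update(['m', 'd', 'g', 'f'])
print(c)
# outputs Counter({'h': 2, 'f': 2, 'e': 1, 'm': 1, 'd': 1, 'g': 1})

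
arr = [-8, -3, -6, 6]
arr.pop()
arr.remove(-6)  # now [-8, -3]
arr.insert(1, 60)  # [-8, 60, -3]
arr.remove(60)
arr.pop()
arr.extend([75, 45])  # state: [-8, 75, 45]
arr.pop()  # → 45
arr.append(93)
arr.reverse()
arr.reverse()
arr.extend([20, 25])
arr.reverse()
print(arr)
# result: [25, 20, 93, 75, -8]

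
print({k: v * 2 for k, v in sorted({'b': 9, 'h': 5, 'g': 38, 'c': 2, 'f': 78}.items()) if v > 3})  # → {'b': 18, 'f': 156, 'g': 76, 'h': 10}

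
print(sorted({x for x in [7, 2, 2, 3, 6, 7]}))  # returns [2, 3, 6, 7]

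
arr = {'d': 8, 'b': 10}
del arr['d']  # {'b': 10}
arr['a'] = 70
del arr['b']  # {'a': 70}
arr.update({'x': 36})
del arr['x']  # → {'a': 70}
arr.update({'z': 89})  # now {'a': 70, 'z': 89}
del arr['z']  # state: {'a': 70}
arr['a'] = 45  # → {'a': 45}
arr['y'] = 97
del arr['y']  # {'a': 45}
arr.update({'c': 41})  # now {'a': 45, 'c': 41}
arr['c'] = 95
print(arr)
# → {'a': 45, 'c': 95}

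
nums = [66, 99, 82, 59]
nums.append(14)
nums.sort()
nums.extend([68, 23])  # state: [14, 59, 66, 82, 99, 68, 23]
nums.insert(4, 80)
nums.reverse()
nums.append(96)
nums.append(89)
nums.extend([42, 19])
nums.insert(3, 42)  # [23, 68, 99, 42, 80, 82, 66, 59, 14, 96, 89, 42, 19]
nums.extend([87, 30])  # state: [23, 68, 99, 42, 80, 82, 66, 59, 14, 96, 89, 42, 19, 87, 30]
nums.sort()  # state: [14, 19, 23, 30, 42, 42, 59, 66, 68, 80, 82, 87, 89, 96, 99]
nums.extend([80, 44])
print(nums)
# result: [14, 19, 23, 30, 42, 42, 59, 66, 68, 80, 82, 87, 89, 96, 99, 80, 44]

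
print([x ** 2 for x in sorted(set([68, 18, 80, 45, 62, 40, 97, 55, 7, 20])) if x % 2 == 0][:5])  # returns [324, 400, 1600, 3844, 4624]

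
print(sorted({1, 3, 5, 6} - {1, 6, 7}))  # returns [3, 5]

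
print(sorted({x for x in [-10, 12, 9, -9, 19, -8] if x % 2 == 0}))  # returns [-10, -8, 12]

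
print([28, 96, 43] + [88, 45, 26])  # [28, 96, 43, 88, 45, 26]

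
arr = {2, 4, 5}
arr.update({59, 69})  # {2, 4, 5, 59, 69}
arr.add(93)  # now {2, 4, 5, 59, 69, 93}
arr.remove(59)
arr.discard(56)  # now {2, 4, 5, 69, 93}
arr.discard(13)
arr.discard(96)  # {2, 4, 5, 69, 93}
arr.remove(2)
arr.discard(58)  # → {4, 5, 69, 93}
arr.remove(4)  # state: {5, 69, 93}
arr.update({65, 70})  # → {5, 65, 69, 70, 93}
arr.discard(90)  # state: {5, 65, 69, 70, 93}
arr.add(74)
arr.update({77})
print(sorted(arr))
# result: [5, 65, 69, 70, 74, 77, 93]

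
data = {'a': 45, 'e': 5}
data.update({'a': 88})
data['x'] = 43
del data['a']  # {'e': 5, 'x': 43}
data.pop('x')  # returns 43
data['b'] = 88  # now {'e': 5, 'b': 88}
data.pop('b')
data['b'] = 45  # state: {'e': 5, 'b': 45}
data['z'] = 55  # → {'e': 5, 'b': 45, 'z': 55}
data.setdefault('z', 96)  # 55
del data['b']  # {'e': 5, 'z': 55}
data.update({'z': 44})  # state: {'e': 5, 'z': 44}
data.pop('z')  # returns 44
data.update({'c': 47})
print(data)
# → {'e': 5, 'c': 47}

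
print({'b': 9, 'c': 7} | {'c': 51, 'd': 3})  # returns {'b': 9, 'c': 51, 'd': 3}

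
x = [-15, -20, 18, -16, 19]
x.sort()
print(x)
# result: [-20, -16, -15, 18, 19]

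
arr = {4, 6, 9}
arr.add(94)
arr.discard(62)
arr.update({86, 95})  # {4, 6, 9, 86, 94, 95}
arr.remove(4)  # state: {6, 9, 86, 94, 95}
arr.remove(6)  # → {9, 86, 94, 95}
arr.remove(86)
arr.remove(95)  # {9, 94}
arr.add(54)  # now {9, 54, 94}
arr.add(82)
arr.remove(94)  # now {9, 54, 82}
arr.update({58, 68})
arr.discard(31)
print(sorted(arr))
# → [9, 54, 58, 68, 82]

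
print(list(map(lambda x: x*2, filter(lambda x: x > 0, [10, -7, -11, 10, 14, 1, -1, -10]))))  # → [20, 20, 28, 2]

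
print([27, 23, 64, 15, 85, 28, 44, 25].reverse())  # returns None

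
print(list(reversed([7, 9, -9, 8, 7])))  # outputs [7, 8, -9, 9, 7]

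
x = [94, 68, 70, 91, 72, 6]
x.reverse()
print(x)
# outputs [6, 72, 91, 70, 68, 94]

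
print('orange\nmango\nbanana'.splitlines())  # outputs ['orange', 'mango', 'banana']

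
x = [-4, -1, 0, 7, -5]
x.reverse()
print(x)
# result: [-5, 7, 0, -1, -4]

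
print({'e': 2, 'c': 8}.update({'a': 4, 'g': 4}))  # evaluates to None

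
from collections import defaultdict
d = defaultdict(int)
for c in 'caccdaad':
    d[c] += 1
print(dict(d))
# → {'c': 3, 'a': 3, 'd': 2}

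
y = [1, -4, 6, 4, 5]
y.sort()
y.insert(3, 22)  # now [-4, 1, 4, 22, 5, 6]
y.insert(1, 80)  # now [-4, 80, 1, 4, 22, 5, 6]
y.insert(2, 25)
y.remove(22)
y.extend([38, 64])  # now [-4, 80, 25, 1, 4, 5, 6, 38, 64]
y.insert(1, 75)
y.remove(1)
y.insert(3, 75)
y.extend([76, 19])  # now [-4, 75, 80, 75, 25, 4, 5, 6, 38, 64, 76, 19]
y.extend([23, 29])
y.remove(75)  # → [-4, 80, 75, 25, 4, 5, 6, 38, 64, 76, 19, 23, 29]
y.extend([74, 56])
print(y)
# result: [-4, 80, 75, 25, 4, 5, 6, 38, 64, 76, 19, 23, 29, 74, 56]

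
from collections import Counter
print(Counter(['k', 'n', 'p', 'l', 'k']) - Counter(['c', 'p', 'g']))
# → Counter({'k': 2, 'n': 1, 'l': 1})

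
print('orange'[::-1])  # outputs egnaro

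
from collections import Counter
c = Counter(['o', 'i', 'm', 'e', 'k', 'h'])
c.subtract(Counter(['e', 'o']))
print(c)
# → Counter({'i': 1, 'm': 1, 'k': 1, 'h': 1, 'o': 0, 'e': 0})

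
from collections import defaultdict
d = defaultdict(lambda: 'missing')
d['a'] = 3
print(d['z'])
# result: missing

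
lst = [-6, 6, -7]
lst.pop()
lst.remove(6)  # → [-6]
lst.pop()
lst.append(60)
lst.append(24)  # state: [60, 24]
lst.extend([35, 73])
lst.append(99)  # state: [60, 24, 35, 73, 99]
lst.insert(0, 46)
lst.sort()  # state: [24, 35, 46, 60, 73, 99]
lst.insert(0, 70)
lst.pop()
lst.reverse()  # [73, 60, 46, 35, 24, 70]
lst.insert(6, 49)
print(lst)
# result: [73, 60, 46, 35, 24, 70, 49]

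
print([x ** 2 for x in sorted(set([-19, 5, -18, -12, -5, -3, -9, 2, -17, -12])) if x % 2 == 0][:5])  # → [324, 144, 4]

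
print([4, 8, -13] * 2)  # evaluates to [4, 8, -13, 4, 8, -13]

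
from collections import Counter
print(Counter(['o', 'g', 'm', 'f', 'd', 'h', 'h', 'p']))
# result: Counter({'h': 2, 'o': 1, 'g': 1, 'm': 1, 'f': 1, 'd': 1, 'p': 1})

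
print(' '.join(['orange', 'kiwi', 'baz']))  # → orange kiwi baz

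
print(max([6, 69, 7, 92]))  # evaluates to 92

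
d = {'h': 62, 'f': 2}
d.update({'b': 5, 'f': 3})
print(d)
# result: {'h': 62, 'f': 3, 'b': 5}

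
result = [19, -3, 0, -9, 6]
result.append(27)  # [19, -3, 0, -9, 6, 27]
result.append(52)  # [19, -3, 0, -9, 6, 27, 52]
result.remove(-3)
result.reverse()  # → [52, 27, 6, -9, 0, 19]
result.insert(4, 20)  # [52, 27, 6, -9, 20, 0, 19]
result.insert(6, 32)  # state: [52, 27, 6, -9, 20, 0, 32, 19]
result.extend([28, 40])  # [52, 27, 6, -9, 20, 0, 32, 19, 28, 40]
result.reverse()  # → [40, 28, 19, 32, 0, 20, -9, 6, 27, 52]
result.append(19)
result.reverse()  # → [19, 52, 27, 6, -9, 20, 0, 32, 19, 28, 40]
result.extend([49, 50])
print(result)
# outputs [19, 52, 27, 6, -9, 20, 0, 32, 19, 28, 40, 49, 50]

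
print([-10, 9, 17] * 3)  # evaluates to [-10, 9, 17, -10, 9, 17, -10, 9, 17]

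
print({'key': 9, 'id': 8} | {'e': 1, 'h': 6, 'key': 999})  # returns {'key': 999, 'id': 8, 'e': 1, 'h': 6}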